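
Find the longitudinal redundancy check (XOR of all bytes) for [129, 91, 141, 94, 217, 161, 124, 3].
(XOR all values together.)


XOR chain: 129 ^ 91 ^ 141 ^ 94 ^ 217 ^ 161 ^ 124 ^ 3 = 14

14


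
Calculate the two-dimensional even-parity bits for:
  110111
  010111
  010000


Row parities: 101
Column parities: 110000

Row P: 101, Col P: 110000, Corner: 0


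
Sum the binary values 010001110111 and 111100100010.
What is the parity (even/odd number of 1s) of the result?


010001110111 = 1143
111100100010 = 3874
Sum = 5017 = 1001110011001
1s count = 7

odd parity (7 ones in 1001110011001)


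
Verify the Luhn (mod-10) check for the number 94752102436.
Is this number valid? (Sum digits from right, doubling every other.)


Luhn sum = 49
49 mod 10 = 9

Invalid (Luhn sum mod 10 = 9)


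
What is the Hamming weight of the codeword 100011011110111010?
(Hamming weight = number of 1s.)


Counting 1s in 100011011110111010

11


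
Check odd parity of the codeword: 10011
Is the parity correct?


Number of 1s: 3

Yes, parity is correct (3 ones)


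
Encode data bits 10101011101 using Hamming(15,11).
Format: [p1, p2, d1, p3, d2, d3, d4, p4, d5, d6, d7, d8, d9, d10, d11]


Parity bits: p1=1, p2=0, p3=0, p4=1

101001011011101


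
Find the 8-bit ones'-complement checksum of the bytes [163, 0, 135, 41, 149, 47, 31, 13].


Sum = 579 mod 256 = 67
Complement = 188

188


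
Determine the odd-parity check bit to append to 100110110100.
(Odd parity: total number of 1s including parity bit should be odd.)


Number of 1s in data: 6
Parity bit: 1

1


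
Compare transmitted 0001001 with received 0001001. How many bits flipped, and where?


XOR: 0000000

0 errors (received matches sent)


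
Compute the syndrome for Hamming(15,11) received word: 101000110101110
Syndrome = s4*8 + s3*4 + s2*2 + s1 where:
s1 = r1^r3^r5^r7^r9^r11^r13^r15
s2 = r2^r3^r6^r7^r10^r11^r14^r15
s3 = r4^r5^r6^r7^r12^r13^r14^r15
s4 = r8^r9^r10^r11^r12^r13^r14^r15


s1=0, s2=0, s3=0, s4=1

Syndrome = 8 (error at position 8)


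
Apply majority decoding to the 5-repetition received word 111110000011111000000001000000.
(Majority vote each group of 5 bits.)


Groups: 11111, 00000, 11111, 00000, 00010, 00000
Majority votes: 101000

101000


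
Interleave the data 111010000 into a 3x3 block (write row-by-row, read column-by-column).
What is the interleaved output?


Matrix:
  111
  010
  000
Read columns: 100110100

100110100


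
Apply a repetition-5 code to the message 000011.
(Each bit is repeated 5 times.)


Each bit -> 5 copies

000000000000000000001111111111


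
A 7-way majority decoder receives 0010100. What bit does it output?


Ones: 2 out of 7
Threshold: 4

0 (2/7 voted 1)


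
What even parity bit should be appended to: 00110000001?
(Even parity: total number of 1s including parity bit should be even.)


Number of 1s in data: 3
Parity bit: 1

1


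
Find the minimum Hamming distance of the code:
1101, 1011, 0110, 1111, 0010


Comparing all pairs, minimum distance: 1
Can detect 0 errors, correct 0 errors

1


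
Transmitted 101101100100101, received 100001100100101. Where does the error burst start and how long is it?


XOR: 001100000000000

Burst at position 2, length 2


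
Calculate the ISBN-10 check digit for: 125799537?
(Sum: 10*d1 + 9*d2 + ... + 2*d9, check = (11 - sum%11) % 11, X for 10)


Weighted sum: 259
259 mod 11 = 6

Check digit: 5


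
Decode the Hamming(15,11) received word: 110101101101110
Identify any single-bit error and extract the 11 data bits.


Syndrome = 10: error at position 10

Data: 00111001110 (corrected bit 10)


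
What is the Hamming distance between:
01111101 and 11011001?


XOR: 10100100
Count of 1s: 3

3


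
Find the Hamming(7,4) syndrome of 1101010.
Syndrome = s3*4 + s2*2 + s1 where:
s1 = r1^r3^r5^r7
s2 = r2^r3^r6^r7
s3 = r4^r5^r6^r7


s1=1, s2=0, s3=0

Syndrome = 1 (error at position 1)


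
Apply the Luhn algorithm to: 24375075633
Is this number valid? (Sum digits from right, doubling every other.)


Luhn sum = 46
46 mod 10 = 6

Invalid (Luhn sum mod 10 = 6)


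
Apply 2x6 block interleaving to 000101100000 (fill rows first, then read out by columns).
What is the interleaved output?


Matrix:
  000101
  100000
Read columns: 010000100010

010000100010


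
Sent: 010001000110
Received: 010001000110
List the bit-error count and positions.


XOR: 000000000000

0 errors (received matches sent)


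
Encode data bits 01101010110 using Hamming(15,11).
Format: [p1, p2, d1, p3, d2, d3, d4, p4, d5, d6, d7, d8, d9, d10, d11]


Parity bits: p1=0, p2=1, p3=0, p4=0

010011001010110


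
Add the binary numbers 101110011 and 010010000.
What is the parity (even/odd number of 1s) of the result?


101110011 = 371
010010000 = 144
Sum = 515 = 1000000011
1s count = 3

odd parity (3 ones in 1000000011)


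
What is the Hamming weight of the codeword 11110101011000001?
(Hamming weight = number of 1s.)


Counting 1s in 11110101011000001

9


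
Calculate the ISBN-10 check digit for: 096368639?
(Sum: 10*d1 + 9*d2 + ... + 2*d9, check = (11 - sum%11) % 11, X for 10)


Weighted sum: 277
277 mod 11 = 2

Check digit: 9


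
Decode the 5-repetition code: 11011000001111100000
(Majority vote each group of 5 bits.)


Groups: 11011, 00000, 11111, 00000
Majority votes: 1010

1010


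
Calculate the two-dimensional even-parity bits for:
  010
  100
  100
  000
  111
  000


Row parities: 111010
Column parities: 101

Row P: 111010, Col P: 101, Corner: 0


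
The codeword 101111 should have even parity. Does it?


Number of 1s: 5

No, parity error (5 ones)


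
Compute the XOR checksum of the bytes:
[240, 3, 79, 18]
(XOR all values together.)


XOR chain: 240 ^ 3 ^ 79 ^ 18 = 174

174


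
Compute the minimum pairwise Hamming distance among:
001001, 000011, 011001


Comparing all pairs, minimum distance: 1
Can detect 0 errors, correct 0 errors

1


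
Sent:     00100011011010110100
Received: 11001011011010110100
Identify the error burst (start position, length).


XOR: 11101000000000000000

Burst at position 0, length 5


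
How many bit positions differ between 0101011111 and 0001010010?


XOR: 0100001101
Count of 1s: 4

4


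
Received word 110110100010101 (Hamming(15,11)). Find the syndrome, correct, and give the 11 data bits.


Syndrome = 12: error at position 12

Data: 01010011101 (corrected bit 12)


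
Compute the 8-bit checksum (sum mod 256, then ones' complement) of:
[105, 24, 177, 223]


Sum = 529 mod 256 = 17
Complement = 238

238


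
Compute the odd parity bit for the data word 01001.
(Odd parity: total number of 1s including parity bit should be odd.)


Number of 1s in data: 2
Parity bit: 1

1


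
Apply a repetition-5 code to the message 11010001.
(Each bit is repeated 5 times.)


Each bit -> 5 copies

1111111111000001111100000000000000011111


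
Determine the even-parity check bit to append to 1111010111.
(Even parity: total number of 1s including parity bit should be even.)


Number of 1s in data: 8
Parity bit: 0

0


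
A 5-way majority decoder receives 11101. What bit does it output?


Ones: 4 out of 5
Threshold: 3

1 (4/5 voted 1)


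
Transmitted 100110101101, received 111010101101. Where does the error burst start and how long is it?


XOR: 011100000000

Burst at position 1, length 3


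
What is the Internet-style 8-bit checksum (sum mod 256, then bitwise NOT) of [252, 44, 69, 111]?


Sum = 476 mod 256 = 220
Complement = 35

35


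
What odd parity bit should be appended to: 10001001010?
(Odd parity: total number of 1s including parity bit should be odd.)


Number of 1s in data: 4
Parity bit: 1

1


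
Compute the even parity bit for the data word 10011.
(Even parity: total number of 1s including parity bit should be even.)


Number of 1s in data: 3
Parity bit: 1

1


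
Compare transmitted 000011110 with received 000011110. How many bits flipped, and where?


XOR: 000000000

0 errors (received matches sent)


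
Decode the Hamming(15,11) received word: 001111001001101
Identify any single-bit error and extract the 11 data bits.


Syndrome = 3: error at position 3

Data: 01101001101 (corrected bit 3)


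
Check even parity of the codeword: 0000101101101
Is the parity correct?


Number of 1s: 6

Yes, parity is correct (6 ones)


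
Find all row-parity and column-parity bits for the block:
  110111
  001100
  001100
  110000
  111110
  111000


Row parities: 100011
Column parities: 000001

Row P: 100011, Col P: 000001, Corner: 1


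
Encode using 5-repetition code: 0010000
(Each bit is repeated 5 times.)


Each bit -> 5 copies

00000000001111100000000000000000000


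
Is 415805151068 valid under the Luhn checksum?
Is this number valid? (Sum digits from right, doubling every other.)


Luhn sum = 43
43 mod 10 = 3

Invalid (Luhn sum mod 10 = 3)


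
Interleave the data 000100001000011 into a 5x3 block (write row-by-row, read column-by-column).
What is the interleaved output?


Matrix:
  000
  100
  001
  000
  011
Read columns: 010000000100101

010000000100101


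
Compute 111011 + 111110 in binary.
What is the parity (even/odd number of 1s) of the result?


111011 = 59
111110 = 62
Sum = 121 = 1111001
1s count = 5

odd parity (5 ones in 1111001)


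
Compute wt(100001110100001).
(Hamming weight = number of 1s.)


Counting 1s in 100001110100001

6


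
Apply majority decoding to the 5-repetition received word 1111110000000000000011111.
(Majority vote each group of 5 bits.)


Groups: 11111, 10000, 00000, 00000, 11111
Majority votes: 10001

10001


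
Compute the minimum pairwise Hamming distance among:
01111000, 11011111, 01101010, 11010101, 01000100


Comparing all pairs, minimum distance: 2
Can detect 1 errors, correct 0 errors

2


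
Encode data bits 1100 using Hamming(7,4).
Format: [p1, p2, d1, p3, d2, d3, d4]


Parity bits: p1=0, p2=1, p3=1

0111100


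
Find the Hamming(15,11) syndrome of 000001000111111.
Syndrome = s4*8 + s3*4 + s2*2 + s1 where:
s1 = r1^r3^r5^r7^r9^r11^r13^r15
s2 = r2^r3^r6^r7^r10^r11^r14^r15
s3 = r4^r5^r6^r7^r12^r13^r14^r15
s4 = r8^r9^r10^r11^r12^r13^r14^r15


s1=1, s2=1, s3=1, s4=0

Syndrome = 7 (error at position 7)


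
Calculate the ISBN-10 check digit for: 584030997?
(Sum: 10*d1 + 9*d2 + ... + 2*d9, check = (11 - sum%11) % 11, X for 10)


Weighted sum: 249
249 mod 11 = 7

Check digit: 4


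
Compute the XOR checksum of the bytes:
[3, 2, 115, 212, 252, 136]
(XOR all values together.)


XOR chain: 3 ^ 2 ^ 115 ^ 212 ^ 252 ^ 136 = 210

210


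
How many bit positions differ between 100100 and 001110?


XOR: 101010
Count of 1s: 3

3


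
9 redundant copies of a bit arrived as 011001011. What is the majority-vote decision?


Ones: 5 out of 9
Threshold: 5

1 (5/9 voted 1)


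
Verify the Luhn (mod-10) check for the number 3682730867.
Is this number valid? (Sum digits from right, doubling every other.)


Luhn sum = 47
47 mod 10 = 7

Invalid (Luhn sum mod 10 = 7)


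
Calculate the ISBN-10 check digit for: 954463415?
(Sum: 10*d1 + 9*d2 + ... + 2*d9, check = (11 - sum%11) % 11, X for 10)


Weighted sum: 275
275 mod 11 = 0

Check digit: 0


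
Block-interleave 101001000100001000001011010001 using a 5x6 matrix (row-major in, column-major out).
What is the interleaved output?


Matrix:
  101001
  000100
  001000
  001011
  010001
Read columns: 100000000110110010000001010011

100000000110110010000001010011


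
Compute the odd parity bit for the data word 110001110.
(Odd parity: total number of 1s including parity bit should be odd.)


Number of 1s in data: 5
Parity bit: 0

0


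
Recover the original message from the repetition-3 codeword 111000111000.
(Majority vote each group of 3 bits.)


Groups: 111, 000, 111, 000
Majority votes: 1010

1010


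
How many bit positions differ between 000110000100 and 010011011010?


XOR: 010101011110
Count of 1s: 7

7


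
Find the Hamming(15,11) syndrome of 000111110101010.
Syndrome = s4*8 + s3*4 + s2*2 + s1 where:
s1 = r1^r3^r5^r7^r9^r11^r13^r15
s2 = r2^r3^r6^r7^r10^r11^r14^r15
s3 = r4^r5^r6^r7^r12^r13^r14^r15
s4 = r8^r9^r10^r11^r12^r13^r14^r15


s1=0, s2=0, s3=0, s4=0

Syndrome = 0 (no error)


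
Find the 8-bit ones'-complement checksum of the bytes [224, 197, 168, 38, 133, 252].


Sum = 1012 mod 256 = 244
Complement = 11

11


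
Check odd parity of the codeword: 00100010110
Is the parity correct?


Number of 1s: 4

No, parity error (4 ones)


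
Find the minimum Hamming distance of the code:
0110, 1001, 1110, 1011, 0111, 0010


Comparing all pairs, minimum distance: 1
Can detect 0 errors, correct 0 errors

1


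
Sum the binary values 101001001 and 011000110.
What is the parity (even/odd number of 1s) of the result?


101001001 = 329
011000110 = 198
Sum = 527 = 1000001111
1s count = 5

odd parity (5 ones in 1000001111)


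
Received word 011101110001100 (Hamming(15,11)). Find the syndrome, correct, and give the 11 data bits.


Syndrome = 13: error at position 13

Data: 10110001000 (corrected bit 13)


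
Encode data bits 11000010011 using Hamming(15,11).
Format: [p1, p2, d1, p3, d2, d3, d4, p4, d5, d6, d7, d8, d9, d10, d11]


Parity bits: p1=0, p2=0, p3=1, p4=1

001110010010011


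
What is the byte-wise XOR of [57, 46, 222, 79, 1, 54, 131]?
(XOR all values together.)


XOR chain: 57 ^ 46 ^ 222 ^ 79 ^ 1 ^ 54 ^ 131 = 50

50


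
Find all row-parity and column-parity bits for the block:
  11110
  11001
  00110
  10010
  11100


Row parities: 01001
Column parities: 01111

Row P: 01001, Col P: 01111, Corner: 0


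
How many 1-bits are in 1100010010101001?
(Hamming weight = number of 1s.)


Counting 1s in 1100010010101001

7


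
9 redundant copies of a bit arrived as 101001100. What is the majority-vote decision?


Ones: 4 out of 9
Threshold: 5

0 (4/9 voted 1)


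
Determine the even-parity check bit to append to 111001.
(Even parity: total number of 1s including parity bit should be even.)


Number of 1s in data: 4
Parity bit: 0

0


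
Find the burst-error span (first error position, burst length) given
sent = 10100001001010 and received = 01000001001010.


XOR: 11100000000000

Burst at position 0, length 3


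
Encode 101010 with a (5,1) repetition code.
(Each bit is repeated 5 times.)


Each bit -> 5 copies

111110000011111000001111100000


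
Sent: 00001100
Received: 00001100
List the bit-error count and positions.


XOR: 00000000

0 errors (received matches sent)


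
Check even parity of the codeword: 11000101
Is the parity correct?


Number of 1s: 4

Yes, parity is correct (4 ones)


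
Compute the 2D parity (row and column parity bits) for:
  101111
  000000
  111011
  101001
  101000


Row parities: 10110
Column parities: 010101

Row P: 10110, Col P: 010101, Corner: 1


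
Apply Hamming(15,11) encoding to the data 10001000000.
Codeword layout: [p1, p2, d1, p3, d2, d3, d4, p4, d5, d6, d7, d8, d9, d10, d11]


Parity bits: p1=0, p2=1, p3=0, p4=1

011000011000000


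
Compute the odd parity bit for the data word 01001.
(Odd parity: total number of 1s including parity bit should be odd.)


Number of 1s in data: 2
Parity bit: 1

1


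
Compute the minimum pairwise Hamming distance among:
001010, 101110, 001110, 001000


Comparing all pairs, minimum distance: 1
Can detect 0 errors, correct 0 errors

1


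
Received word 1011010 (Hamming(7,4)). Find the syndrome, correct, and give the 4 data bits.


Syndrome = 0: no error detected

Data: 1010 (no errors)


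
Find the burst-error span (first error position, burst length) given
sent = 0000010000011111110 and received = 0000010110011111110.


XOR: 0000000110000000000

Burst at position 7, length 2


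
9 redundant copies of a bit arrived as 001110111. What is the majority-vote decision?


Ones: 6 out of 9
Threshold: 5

1 (6/9 voted 1)


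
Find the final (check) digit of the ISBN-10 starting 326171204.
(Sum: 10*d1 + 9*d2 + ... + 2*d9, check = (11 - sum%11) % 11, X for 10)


Weighted sum: 166
166 mod 11 = 1

Check digit: X


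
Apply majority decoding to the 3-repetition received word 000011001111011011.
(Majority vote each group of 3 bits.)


Groups: 000, 011, 001, 111, 011, 011
Majority votes: 010111

010111


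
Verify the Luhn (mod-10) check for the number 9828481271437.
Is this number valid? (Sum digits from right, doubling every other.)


Luhn sum = 67
67 mod 10 = 7

Invalid (Luhn sum mod 10 = 7)


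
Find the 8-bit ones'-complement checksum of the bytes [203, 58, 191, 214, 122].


Sum = 788 mod 256 = 20
Complement = 235

235


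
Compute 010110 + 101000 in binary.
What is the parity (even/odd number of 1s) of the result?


010110 = 22
101000 = 40
Sum = 62 = 111110
1s count = 5

odd parity (5 ones in 111110)


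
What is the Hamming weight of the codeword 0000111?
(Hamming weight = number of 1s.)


Counting 1s in 0000111

3


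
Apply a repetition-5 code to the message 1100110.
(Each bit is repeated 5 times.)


Each bit -> 5 copies

11111111110000000000111111111100000


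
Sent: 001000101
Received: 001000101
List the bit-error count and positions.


XOR: 000000000

0 errors (received matches sent)


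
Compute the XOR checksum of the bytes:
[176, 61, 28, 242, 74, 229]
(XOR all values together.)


XOR chain: 176 ^ 61 ^ 28 ^ 242 ^ 74 ^ 229 = 204

204


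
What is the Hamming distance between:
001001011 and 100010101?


XOR: 101011110
Count of 1s: 6

6


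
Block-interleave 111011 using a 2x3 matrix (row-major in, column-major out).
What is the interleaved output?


Matrix:
  111
  011
Read columns: 101111

101111


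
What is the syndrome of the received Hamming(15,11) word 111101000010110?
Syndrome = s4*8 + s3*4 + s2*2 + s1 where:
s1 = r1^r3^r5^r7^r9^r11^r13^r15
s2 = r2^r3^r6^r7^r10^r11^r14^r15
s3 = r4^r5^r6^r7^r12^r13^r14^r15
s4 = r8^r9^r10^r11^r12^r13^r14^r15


s1=0, s2=1, s3=0, s4=1

Syndrome = 10 (error at position 10)


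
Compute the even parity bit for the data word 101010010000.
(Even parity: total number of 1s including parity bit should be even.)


Number of 1s in data: 4
Parity bit: 0

0


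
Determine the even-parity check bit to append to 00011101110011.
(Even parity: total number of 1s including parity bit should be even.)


Number of 1s in data: 8
Parity bit: 0

0


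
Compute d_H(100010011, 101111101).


XOR: 001101110
Count of 1s: 5

5


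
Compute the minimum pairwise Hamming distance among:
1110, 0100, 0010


Comparing all pairs, minimum distance: 2
Can detect 1 errors, correct 0 errors

2


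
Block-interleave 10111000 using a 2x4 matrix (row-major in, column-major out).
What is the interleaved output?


Matrix:
  1011
  1000
Read columns: 11001010

11001010


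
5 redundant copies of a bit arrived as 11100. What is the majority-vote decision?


Ones: 3 out of 5
Threshold: 3

1 (3/5 voted 1)


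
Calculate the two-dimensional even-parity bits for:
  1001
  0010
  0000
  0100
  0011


Row parities: 01010
Column parities: 1100

Row P: 01010, Col P: 1100, Corner: 0


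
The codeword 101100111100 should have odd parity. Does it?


Number of 1s: 7

Yes, parity is correct (7 ones)


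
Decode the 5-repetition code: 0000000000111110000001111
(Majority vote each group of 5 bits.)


Groups: 00000, 00000, 11111, 00000, 01111
Majority votes: 00101

00101


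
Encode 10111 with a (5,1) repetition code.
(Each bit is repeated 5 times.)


Each bit -> 5 copies

1111100000111111111111111


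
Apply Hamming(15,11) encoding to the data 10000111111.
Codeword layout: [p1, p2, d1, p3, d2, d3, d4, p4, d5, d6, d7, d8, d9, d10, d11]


Parity bits: p1=0, p2=1, p3=0, p4=0

011000000111111


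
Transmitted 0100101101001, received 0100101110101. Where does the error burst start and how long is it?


XOR: 0000000011100

Burst at position 8, length 3


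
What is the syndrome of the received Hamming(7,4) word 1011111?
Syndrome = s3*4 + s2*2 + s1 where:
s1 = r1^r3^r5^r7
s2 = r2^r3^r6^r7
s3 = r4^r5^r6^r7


s1=0, s2=1, s3=0

Syndrome = 2 (error at position 2)


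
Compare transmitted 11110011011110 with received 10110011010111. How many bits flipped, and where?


XOR: 01000000001001

3 error(s) at position(s): 1, 10, 13


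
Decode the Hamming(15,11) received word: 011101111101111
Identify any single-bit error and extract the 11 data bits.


Syndrome = 15: error at position 15

Data: 10111101110 (corrected bit 15)


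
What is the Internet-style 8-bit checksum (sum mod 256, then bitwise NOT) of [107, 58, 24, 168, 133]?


Sum = 490 mod 256 = 234
Complement = 21

21


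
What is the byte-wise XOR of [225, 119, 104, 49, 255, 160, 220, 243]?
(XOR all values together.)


XOR chain: 225 ^ 119 ^ 104 ^ 49 ^ 255 ^ 160 ^ 220 ^ 243 = 191

191


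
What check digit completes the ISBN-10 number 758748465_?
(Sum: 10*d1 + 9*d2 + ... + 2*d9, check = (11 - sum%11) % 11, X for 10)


Weighted sum: 336
336 mod 11 = 6

Check digit: 5


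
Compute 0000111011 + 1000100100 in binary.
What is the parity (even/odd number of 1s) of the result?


0000111011 = 59
1000100100 = 548
Sum = 607 = 1001011111
1s count = 7

odd parity (7 ones in 1001011111)


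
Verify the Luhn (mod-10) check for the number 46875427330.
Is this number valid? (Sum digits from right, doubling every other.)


Luhn sum = 49
49 mod 10 = 9

Invalid (Luhn sum mod 10 = 9)


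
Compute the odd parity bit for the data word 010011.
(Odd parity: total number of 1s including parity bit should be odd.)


Number of 1s in data: 3
Parity bit: 0

0


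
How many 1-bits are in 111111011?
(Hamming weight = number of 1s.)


Counting 1s in 111111011

8


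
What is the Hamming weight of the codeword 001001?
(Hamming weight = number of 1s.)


Counting 1s in 001001

2


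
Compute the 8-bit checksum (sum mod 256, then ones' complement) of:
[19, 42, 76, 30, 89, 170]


Sum = 426 mod 256 = 170
Complement = 85

85


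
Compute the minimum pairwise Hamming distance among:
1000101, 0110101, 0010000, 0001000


Comparing all pairs, minimum distance: 2
Can detect 1 errors, correct 0 errors

2


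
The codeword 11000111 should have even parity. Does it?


Number of 1s: 5

No, parity error (5 ones)


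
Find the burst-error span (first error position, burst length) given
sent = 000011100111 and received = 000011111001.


XOR: 000000011110

Burst at position 7, length 4


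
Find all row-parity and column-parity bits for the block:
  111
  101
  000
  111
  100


Row parities: 10011
Column parities: 001

Row P: 10011, Col P: 001, Corner: 1


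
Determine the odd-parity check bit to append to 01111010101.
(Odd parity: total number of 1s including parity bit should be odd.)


Number of 1s in data: 7
Parity bit: 0

0


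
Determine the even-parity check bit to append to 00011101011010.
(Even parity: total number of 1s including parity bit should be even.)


Number of 1s in data: 7
Parity bit: 1

1


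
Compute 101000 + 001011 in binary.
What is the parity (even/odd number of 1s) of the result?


101000 = 40
001011 = 11
Sum = 51 = 110011
1s count = 4

even parity (4 ones in 110011)


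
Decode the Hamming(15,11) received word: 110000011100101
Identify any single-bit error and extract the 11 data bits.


Syndrome = 10: error at position 10

Data: 00001000101 (corrected bit 10)


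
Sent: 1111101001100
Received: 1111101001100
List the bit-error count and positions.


XOR: 0000000000000

0 errors (received matches sent)


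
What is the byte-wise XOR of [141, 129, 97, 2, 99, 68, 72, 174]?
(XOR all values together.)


XOR chain: 141 ^ 129 ^ 97 ^ 2 ^ 99 ^ 68 ^ 72 ^ 174 = 174

174


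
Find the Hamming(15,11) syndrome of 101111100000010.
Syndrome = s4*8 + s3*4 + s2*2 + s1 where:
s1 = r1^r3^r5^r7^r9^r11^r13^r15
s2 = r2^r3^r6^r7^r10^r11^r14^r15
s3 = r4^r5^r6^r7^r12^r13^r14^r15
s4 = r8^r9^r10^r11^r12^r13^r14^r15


s1=0, s2=0, s3=1, s4=1

Syndrome = 12 (error at position 12)


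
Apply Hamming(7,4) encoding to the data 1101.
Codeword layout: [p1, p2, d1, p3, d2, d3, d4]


Parity bits: p1=1, p2=0, p3=0

1010101


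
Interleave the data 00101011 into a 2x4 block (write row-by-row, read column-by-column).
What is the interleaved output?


Matrix:
  0010
  1011
Read columns: 01001101

01001101


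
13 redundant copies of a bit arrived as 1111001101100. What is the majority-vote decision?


Ones: 8 out of 13
Threshold: 7

1 (8/13 voted 1)


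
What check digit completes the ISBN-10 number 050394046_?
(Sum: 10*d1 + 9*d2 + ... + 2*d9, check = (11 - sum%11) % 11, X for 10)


Weighted sum: 164
164 mod 11 = 10

Check digit: 1


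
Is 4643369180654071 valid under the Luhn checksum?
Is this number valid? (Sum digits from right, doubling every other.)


Luhn sum = 76
76 mod 10 = 6

Invalid (Luhn sum mod 10 = 6)


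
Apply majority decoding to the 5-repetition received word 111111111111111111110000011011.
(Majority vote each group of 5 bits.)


Groups: 11111, 11111, 11111, 11111, 00000, 11011
Majority votes: 111101

111101


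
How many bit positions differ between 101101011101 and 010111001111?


XOR: 111010010010
Count of 1s: 6

6


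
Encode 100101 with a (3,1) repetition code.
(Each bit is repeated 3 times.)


Each bit -> 3 copies

111000000111000111


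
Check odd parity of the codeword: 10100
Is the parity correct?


Number of 1s: 2

No, parity error (2 ones)


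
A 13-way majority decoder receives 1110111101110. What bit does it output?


Ones: 10 out of 13
Threshold: 7

1 (10/13 voted 1)


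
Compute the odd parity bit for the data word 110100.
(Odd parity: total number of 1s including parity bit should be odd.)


Number of 1s in data: 3
Parity bit: 0

0


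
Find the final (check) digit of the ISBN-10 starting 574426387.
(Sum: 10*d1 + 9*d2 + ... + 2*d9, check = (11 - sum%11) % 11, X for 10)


Weighted sum: 265
265 mod 11 = 1

Check digit: X


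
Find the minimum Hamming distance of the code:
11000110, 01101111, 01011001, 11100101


Comparing all pairs, minimum distance: 3
Can detect 2 errors, correct 1 errors

3


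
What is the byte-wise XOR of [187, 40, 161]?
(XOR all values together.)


XOR chain: 187 ^ 40 ^ 161 = 50

50


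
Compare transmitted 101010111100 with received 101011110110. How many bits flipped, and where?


XOR: 000001001010

3 error(s) at position(s): 5, 8, 10


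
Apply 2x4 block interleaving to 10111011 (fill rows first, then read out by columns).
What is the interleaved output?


Matrix:
  1011
  1011
Read columns: 11001111

11001111


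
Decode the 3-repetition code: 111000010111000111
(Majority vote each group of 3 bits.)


Groups: 111, 000, 010, 111, 000, 111
Majority votes: 100101

100101


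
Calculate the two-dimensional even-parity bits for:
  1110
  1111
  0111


Row parities: 101
Column parities: 0110

Row P: 101, Col P: 0110, Corner: 0


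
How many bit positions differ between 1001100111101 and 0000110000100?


XOR: 1001010111001
Count of 1s: 7

7


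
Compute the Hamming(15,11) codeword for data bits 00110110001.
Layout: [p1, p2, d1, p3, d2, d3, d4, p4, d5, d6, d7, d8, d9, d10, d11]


Parity bits: p1=1, p2=1, p3=1, p4=1

110101110110001


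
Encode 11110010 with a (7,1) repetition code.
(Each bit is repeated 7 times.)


Each bit -> 7 copies

11111111111111111111111111110000000000000011111110000000


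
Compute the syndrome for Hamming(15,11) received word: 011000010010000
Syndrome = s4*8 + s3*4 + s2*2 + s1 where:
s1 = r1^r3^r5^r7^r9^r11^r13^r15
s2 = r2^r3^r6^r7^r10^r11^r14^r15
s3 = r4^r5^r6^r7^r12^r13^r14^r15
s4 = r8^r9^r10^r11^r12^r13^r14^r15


s1=0, s2=1, s3=0, s4=0

Syndrome = 2 (error at position 2)


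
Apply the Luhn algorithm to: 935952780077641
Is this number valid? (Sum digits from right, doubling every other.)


Luhn sum = 79
79 mod 10 = 9

Invalid (Luhn sum mod 10 = 9)


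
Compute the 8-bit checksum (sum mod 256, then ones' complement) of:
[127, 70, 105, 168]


Sum = 470 mod 256 = 214
Complement = 41

41


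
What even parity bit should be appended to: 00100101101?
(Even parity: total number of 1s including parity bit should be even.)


Number of 1s in data: 5
Parity bit: 1

1


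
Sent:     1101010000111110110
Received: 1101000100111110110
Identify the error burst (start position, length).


XOR: 0000010100000000000

Burst at position 5, length 3


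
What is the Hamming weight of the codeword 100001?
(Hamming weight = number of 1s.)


Counting 1s in 100001

2


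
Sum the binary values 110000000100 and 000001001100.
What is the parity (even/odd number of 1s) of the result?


110000000100 = 3076
000001001100 = 76
Sum = 3152 = 110001010000
1s count = 4

even parity (4 ones in 110001010000)


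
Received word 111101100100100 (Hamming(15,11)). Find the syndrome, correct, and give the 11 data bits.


Syndrome = 2: error at position 2

Data: 10110100100 (corrected bit 2)


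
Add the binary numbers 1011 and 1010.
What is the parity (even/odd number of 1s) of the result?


1011 = 11
1010 = 10
Sum = 21 = 10101
1s count = 3

odd parity (3 ones in 10101)


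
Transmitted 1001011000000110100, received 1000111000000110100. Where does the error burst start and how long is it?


XOR: 0001100000000000000

Burst at position 3, length 2


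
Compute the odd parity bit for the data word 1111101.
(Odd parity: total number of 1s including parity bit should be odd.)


Number of 1s in data: 6
Parity bit: 1

1


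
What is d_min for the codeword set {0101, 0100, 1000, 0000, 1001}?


Comparing all pairs, minimum distance: 1
Can detect 0 errors, correct 0 errors

1


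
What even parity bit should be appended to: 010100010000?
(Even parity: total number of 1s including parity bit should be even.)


Number of 1s in data: 3
Parity bit: 1

1


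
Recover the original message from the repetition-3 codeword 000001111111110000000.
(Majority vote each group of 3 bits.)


Groups: 000, 001, 111, 111, 110, 000, 000
Majority votes: 0011100

0011100


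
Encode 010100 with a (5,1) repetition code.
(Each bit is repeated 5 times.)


Each bit -> 5 copies

000001111100000111110000000000


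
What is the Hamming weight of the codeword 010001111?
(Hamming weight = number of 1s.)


Counting 1s in 010001111

5


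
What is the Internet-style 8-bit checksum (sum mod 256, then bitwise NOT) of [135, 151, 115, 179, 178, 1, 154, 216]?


Sum = 1129 mod 256 = 105
Complement = 150

150


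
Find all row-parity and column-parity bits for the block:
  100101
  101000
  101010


Row parities: 101
Column parities: 100111

Row P: 101, Col P: 100111, Corner: 0


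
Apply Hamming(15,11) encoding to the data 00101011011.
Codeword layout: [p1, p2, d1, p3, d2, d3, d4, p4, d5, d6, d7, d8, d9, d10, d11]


Parity bits: p1=1, p2=0, p3=0, p4=1

100001011011011


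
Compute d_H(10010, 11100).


XOR: 01110
Count of 1s: 3

3


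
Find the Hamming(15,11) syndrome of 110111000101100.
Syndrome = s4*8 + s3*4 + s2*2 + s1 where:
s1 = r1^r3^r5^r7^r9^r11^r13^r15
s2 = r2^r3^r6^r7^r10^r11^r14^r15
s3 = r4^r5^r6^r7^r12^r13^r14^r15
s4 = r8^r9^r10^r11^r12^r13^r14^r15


s1=1, s2=1, s3=1, s4=1

Syndrome = 15 (error at position 15)


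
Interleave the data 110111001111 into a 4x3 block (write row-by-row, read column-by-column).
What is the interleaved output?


Matrix:
  110
  111
  001
  111
Read columns: 110111010111

110111010111


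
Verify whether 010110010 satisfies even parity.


Number of 1s: 4

Yes, parity is correct (4 ones)


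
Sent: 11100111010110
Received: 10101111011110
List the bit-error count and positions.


XOR: 01001000001000

3 error(s) at position(s): 1, 4, 10


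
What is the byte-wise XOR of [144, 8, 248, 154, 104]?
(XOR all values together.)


XOR chain: 144 ^ 8 ^ 248 ^ 154 ^ 104 = 146

146


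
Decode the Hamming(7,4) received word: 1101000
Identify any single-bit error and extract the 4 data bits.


Syndrome = 7: error at position 7

Data: 0001 (corrected bit 7)


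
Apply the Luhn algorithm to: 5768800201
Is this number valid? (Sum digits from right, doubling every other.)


Luhn sum = 29
29 mod 10 = 9

Invalid (Luhn sum mod 10 = 9)


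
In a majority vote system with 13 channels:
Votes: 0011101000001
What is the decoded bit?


Ones: 5 out of 13
Threshold: 7

0 (5/13 voted 1)


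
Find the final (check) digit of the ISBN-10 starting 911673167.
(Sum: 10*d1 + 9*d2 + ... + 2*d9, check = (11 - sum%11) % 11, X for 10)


Weighted sum: 242
242 mod 11 = 0

Check digit: 0


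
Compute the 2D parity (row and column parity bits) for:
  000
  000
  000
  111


Row parities: 0001
Column parities: 111

Row P: 0001, Col P: 111, Corner: 1


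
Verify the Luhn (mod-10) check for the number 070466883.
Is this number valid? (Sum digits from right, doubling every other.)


Luhn sum = 40
40 mod 10 = 0

Valid (Luhn sum mod 10 = 0)


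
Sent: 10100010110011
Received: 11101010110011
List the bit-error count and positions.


XOR: 01001000000000

2 error(s) at position(s): 1, 4


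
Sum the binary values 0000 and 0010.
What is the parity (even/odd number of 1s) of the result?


0000 = 0
0010 = 2
Sum = 2 = 10
1s count = 1

odd parity (1 ones in 10)


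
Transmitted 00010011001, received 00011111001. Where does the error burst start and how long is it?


XOR: 00001100000

Burst at position 4, length 2


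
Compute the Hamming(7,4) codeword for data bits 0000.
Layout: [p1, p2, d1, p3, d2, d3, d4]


Parity bits: p1=0, p2=0, p3=0

0000000


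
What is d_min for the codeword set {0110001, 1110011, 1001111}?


Comparing all pairs, minimum distance: 2
Can detect 1 errors, correct 0 errors

2


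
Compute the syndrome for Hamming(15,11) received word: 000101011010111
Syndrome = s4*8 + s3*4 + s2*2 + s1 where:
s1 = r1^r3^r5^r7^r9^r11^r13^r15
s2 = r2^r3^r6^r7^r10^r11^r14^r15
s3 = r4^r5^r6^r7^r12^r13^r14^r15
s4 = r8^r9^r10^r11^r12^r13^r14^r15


s1=0, s2=0, s3=1, s4=0

Syndrome = 4 (error at position 4)


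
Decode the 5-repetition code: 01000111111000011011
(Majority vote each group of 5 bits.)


Groups: 01000, 11111, 10000, 11011
Majority votes: 0101

0101


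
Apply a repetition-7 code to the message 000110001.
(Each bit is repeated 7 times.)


Each bit -> 7 copies

000000000000000000000111111111111110000000000000000000001111111


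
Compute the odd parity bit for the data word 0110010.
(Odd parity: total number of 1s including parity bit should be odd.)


Number of 1s in data: 3
Parity bit: 0

0


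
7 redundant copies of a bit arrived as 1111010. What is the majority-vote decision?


Ones: 5 out of 7
Threshold: 4

1 (5/7 voted 1)


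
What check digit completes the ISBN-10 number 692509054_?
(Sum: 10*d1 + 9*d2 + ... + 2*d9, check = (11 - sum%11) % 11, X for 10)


Weighted sum: 260
260 mod 11 = 7

Check digit: 4


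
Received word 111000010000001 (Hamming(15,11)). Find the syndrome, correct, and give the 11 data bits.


Syndrome = 7: error at position 7

Data: 10010000001 (corrected bit 7)


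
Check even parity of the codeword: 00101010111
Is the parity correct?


Number of 1s: 6

Yes, parity is correct (6 ones)


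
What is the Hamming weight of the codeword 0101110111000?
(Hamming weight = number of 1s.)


Counting 1s in 0101110111000

7


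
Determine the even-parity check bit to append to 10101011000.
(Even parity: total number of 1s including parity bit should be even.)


Number of 1s in data: 5
Parity bit: 1

1


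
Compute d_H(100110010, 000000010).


XOR: 100110000
Count of 1s: 3

3


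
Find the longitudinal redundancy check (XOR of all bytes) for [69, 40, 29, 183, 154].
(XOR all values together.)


XOR chain: 69 ^ 40 ^ 29 ^ 183 ^ 154 = 93

93


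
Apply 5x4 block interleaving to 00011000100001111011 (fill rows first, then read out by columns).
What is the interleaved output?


Matrix:
  0001
  1000
  1000
  0111
  1011
Read columns: 01101000100001110011

01101000100001110011


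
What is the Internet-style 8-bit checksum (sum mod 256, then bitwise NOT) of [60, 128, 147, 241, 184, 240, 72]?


Sum = 1072 mod 256 = 48
Complement = 207

207


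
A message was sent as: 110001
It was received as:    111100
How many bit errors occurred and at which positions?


XOR: 001101

3 error(s) at position(s): 2, 3, 5


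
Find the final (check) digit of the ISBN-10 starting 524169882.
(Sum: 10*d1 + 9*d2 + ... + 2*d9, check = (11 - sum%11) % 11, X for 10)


Weighted sum: 248
248 mod 11 = 6

Check digit: 5


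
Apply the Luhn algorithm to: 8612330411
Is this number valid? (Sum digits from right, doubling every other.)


Luhn sum = 33
33 mod 10 = 3

Invalid (Luhn sum mod 10 = 3)


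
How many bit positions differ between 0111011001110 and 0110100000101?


XOR: 0001111001011
Count of 1s: 7

7


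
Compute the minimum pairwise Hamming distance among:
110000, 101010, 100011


Comparing all pairs, minimum distance: 2
Can detect 1 errors, correct 0 errors

2


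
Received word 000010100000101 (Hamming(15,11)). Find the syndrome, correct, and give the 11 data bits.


Syndrome = 0: no error detected

Data: 01010000101 (no errors)


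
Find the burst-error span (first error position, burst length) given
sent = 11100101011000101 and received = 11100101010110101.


XOR: 00000000001110000

Burst at position 10, length 3


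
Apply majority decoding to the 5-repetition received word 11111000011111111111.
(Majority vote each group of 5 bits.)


Groups: 11111, 00001, 11111, 11111
Majority votes: 1011

1011


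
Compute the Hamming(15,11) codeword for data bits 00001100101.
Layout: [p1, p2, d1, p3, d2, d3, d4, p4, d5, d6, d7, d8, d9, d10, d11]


Parity bits: p1=1, p2=0, p3=0, p4=0

100000001100101


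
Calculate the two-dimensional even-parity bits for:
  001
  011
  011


Row parities: 100
Column parities: 001

Row P: 100, Col P: 001, Corner: 1


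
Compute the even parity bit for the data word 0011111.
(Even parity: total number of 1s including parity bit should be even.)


Number of 1s in data: 5
Parity bit: 1

1


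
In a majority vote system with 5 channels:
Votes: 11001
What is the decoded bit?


Ones: 3 out of 5
Threshold: 3

1 (3/5 voted 1)


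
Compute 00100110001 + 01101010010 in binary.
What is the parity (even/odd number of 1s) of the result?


00100110001 = 305
01101010010 = 850
Sum = 1155 = 10010000011
1s count = 4

even parity (4 ones in 10010000011)


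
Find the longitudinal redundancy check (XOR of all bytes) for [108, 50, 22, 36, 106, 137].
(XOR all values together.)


XOR chain: 108 ^ 50 ^ 22 ^ 36 ^ 106 ^ 137 = 143

143


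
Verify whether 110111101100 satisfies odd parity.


Number of 1s: 8

No, parity error (8 ones)


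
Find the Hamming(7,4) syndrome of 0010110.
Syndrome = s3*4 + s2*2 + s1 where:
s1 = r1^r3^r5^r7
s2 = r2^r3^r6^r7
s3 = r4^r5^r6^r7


s1=0, s2=0, s3=0

Syndrome = 0 (no error)


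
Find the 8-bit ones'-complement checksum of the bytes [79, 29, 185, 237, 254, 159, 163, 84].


Sum = 1190 mod 256 = 166
Complement = 89

89
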